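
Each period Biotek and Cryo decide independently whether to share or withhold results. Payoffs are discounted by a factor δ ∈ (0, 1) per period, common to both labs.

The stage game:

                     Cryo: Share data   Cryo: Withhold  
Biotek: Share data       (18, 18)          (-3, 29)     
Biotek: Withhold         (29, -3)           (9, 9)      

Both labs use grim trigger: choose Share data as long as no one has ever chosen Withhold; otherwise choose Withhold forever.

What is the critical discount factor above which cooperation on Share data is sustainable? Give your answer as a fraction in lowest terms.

11/20

18/(1−δ) ≥ 29 + 9δ/(1−δ)
18 ≥ 29 − 20δ
δ ≥ 11/20.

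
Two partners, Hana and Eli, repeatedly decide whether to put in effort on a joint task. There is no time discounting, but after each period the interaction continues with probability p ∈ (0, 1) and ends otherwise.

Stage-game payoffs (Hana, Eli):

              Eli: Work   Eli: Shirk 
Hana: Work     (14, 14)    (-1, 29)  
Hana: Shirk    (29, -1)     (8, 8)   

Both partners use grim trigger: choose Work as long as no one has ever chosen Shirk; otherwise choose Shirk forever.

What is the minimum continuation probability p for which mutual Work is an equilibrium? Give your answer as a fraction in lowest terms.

With no time discounting, the continuation probability p plays the role of the discount factor.
Grim-trigger IC: 14/(1−p) ≥ 29 + 8p/(1−p) ⇒ p ≥ (29−14)/(29−8) = 5/7.

5/7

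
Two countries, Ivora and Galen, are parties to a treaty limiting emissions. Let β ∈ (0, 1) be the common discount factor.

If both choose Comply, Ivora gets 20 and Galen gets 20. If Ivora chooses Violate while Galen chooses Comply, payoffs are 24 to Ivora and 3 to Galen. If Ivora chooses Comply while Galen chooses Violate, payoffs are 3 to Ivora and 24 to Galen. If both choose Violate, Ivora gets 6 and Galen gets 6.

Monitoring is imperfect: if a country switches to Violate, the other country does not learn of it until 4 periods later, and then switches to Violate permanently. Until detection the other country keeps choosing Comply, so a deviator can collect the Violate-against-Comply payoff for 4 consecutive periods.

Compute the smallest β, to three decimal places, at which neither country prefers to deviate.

0.687

A deviator earns 24 for 4 periods, then 6 forever; cooperating earns 20 forever. Multiplying the IC by (1−β):
20 ≥ 24(1−β^4) + 6β^4, so 18·β^4 ≥ 4 and β^4 ≥ 2/9.
β ≥ (2/9)^(1/4) ≈ 0.687.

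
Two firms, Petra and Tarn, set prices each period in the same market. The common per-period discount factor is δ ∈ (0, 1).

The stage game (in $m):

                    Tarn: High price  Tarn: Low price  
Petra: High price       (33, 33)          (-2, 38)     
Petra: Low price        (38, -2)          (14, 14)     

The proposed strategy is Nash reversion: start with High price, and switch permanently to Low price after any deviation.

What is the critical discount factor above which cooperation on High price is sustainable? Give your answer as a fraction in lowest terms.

Under grim trigger the critical discount factor is (T−C)/(T−P) with T = 38, C = 33, P = 14.
δ* = (38−33)/(38−14) = 5/24.

5/24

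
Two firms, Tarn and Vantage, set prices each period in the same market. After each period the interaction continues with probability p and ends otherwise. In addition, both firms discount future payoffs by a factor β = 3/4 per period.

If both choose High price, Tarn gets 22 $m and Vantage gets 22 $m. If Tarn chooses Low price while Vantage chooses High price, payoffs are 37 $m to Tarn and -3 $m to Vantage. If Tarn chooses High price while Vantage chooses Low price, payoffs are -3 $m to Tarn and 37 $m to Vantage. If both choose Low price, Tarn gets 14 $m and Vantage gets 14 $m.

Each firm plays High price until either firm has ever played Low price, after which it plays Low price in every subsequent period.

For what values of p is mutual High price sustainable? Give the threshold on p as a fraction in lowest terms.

20/23

With continuation probability p and discount β, the effective per-period discount factor is βp.
Grim-trigger IC: βp ≥ (37−22)/(37−14) = 15/23.
So p ≥ (15/23)/(3/4) = 20/23.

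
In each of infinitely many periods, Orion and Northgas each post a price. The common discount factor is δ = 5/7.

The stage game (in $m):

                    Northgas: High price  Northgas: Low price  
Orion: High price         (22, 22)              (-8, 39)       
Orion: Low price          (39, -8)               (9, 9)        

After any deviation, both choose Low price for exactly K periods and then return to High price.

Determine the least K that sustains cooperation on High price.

No profitable deviation requires (22−9)(δ+…+δ^K) ≥ 39−22, i.e. δ+…+δ^K ≥ 17/13 ≈ 1.3077.
With δ = 5/7, the partial sums are K=1: 0.7143, K=2: 1.2245, K=3: 1.5889.
K = 3 is the first length at which the sum reaches 1.3077.

3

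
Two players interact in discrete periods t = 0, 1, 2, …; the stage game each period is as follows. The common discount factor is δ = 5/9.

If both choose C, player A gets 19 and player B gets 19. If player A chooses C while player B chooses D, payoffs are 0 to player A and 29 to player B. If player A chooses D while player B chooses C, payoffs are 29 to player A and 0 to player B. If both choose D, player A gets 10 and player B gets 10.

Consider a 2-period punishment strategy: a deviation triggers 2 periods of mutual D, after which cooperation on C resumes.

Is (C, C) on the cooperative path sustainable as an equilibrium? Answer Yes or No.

Comparing payoff streams over the 3 periods until play realigns: cooperate → 19(1+δ+…+δ^2); deviate → 29 + 10(δ+…+δ^2).
Cooperation is sustained iff (19−10)(δ+…+δ^2) ≥ 29−19.
δ+…+δ^2 = 5/9·(1−(5/9)^2)/(1−5/9) = 0.8642, and (29−19)/(19−10) = 1.1111.
0.8642 < 1.1111, so cooperation is not sustainable.

No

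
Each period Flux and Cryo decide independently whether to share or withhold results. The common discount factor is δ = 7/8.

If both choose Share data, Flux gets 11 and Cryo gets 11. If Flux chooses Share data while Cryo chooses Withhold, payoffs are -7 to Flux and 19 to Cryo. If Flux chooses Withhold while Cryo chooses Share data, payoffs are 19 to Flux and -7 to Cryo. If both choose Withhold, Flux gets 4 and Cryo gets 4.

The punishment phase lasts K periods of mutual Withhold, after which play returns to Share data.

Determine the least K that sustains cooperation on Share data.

No profitable deviation requires (11−4)(δ+…+δ^K) ≥ 19−11, i.e. δ+…+δ^K ≥ 8/7 ≈ 1.1429.
With δ = 7/8, the partial sums are K=1: 0.8750, K=2: 1.6406.
K = 2 is the first length at which the sum reaches 1.1429.

2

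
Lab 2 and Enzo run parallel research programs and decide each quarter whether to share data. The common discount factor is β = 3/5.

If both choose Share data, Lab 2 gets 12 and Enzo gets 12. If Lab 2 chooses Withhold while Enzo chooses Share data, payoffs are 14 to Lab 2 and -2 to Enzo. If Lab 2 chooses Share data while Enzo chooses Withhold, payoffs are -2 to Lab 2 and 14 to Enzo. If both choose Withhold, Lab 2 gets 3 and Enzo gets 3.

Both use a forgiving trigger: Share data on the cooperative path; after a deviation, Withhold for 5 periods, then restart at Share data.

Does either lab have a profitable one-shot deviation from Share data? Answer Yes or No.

No

IC: β+…+β^5 ≥ (14−12)/(12−3) = 2/9.
At β = 3/5: partial sum = 1.3834 ≥ 0.2222. Cooperation sustainable.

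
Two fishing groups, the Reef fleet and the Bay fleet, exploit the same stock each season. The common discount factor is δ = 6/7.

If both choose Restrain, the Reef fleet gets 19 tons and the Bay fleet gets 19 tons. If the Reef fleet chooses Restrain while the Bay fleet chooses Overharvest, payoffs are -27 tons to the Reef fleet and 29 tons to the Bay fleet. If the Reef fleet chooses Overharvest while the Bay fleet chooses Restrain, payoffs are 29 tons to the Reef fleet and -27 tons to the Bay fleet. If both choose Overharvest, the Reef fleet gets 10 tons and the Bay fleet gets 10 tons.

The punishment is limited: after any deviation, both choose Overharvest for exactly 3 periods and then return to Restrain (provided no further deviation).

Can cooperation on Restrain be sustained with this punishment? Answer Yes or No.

Yes

Comparing payoff streams over the 4 periods until play realigns: cooperate → 19(1+δ+…+δ^3); deviate → 29 + 10(δ+…+δ^3).
Cooperation is sustained iff (19−10)(δ+…+δ^3) ≥ 29−19.
δ+…+δ^3 = 6/7·(1−(6/7)^3)/(1−6/7) = 2.2216, and (29−19)/(19−10) = 1.1111.
2.2216 ≥ 1.1111, so cooperation is sustainable.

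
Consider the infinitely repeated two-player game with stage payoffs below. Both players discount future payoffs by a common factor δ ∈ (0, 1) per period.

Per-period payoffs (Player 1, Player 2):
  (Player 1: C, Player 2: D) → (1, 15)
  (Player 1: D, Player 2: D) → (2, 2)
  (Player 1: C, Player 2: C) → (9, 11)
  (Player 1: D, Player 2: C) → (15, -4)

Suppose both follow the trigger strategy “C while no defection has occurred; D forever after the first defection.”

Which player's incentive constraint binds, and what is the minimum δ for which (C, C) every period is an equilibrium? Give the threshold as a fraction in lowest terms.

Player 1; δ ≥ 6/13

Player 1: cooperation gives 9 each period; deviation gives 15 once then 2 forever.
  9/(1−δ) ≥ 15 + 2δ/(1−δ) ⇒ δ ≥ 6/13.
Player 2: cooperation gives 11 each period; deviation gives 15 once then 2 forever.
  δ ≥ 4/13.
Both must hold, so the binding constraint is Player 1's: δ ≥ 6/13.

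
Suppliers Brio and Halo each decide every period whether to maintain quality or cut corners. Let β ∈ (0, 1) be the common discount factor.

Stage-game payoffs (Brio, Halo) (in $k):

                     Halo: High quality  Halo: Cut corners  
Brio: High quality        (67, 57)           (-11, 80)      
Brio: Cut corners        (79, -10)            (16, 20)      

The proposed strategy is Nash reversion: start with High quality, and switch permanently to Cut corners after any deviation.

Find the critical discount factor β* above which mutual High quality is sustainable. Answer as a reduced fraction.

For Brio: deviation gain 79−67 = 12, per-period punishment loss 67−16 = 51. IC gives β ≥ 12/63 = 4/21.
For Halo: gain 23, loss 37 per period, so β ≥ 23/60.
The tighter constraint is Halo's, so cooperation needs β ≥ 23/60.

23/60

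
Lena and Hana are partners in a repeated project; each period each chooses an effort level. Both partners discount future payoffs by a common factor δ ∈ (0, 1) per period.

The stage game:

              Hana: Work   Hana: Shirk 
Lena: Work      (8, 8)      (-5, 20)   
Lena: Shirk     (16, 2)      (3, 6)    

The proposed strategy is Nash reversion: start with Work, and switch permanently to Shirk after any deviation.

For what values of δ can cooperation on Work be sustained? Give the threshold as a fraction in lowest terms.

Lena's threshold: (16−8)/(16−3) = 8/13.
Hana's threshold: (20−8)/(20−6) = 6/7.
8/13 < 6/7, so Hana binds and δ* = 6/7.

6/7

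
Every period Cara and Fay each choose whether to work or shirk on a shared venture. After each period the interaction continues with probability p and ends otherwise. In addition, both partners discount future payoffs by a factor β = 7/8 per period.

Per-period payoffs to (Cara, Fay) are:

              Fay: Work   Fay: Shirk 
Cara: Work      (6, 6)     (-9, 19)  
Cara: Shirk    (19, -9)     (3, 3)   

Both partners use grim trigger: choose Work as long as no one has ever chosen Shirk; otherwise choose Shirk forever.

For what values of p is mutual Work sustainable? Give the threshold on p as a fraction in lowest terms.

13/14

Expected continuation weight on next period's payoff is β·p = 7/8·p, which plays the role of the discount factor.
Cooperation requires 7/8·p ≥ (19−6)/(19−3) = 13/16, hence p ≥ 13/14.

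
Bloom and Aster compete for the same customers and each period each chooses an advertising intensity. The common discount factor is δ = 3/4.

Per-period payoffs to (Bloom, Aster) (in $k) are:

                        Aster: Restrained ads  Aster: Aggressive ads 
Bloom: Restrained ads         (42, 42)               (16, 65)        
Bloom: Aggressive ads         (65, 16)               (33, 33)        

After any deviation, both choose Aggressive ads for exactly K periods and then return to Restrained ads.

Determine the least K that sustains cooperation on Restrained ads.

IC: δ(1−δ^K)/(1−δ) ≥ (65−42)/(42−33) = 23/9.
With δ = 3/4: need 1 − δ^K ≥ 23/9·(1−3/4)/(3/4), i.e. δ^K ≤ 0.1481.
Since (3/4)^6 = 0.1780 and (3/4)^7 = 0.1335, the smallest such K is 7.

7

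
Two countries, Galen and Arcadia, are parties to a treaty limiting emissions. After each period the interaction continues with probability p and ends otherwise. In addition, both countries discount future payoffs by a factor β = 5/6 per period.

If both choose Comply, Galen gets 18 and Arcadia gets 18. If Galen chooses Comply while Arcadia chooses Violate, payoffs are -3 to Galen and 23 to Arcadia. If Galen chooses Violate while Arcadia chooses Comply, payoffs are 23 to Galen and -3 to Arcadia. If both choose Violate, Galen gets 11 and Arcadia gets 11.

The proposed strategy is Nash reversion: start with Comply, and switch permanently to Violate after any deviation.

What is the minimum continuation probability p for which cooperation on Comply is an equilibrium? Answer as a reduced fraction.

Expected continuation weight on next period's payoff is β·p = 5/6·p, which plays the role of the discount factor.
Cooperation requires 5/6·p ≥ (23−18)/(23−11) = 5/12, hence p ≥ 1/2.

1/2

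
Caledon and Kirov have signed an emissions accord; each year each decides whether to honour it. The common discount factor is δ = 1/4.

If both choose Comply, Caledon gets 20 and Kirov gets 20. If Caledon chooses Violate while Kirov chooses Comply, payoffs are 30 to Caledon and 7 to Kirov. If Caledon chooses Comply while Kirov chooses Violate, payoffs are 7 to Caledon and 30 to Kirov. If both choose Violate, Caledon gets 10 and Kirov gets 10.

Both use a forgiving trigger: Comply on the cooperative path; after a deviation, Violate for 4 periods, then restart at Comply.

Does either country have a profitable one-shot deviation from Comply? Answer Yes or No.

Comparing payoff streams over the 5 periods until play realigns: cooperate → 20(1+δ+…+δ^4); deviate → 30 + 10(δ+…+δ^4).
Cooperation is sustained iff (20−10)(δ+…+δ^4) ≥ 30−20.
δ+…+δ^4 = 1/4·(1−(1/4)^4)/(1−1/4) = 0.3320, and (30−20)/(20−10) = 1.0000.
0.3320 < 1.0000, so cooperation is not sustainable.

Yes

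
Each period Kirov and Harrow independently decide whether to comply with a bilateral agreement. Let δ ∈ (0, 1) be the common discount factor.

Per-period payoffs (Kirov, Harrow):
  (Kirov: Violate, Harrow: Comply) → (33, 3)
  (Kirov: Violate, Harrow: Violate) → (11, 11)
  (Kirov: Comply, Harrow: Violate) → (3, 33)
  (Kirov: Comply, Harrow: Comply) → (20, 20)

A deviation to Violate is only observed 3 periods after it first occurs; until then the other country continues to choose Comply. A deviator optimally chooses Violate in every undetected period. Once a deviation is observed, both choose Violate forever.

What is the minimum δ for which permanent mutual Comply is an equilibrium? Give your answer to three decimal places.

The best deviation is to choose Violate for all 3 undetected periods, earning 33 each, then 11 forever once detected.
Deviation value: 33(1−δ^3)/(1−δ) + 11δ^3/(1−δ); cooperation value: 20/(1−δ).
IC: 20 ≥ 33(1−δ^3) + 11δ^3 = 33 − 22δ^3.
So δ^3 ≥ 13/22, giving δ ≥ (13/22)^(1/3) ≈ 0.839.

0.839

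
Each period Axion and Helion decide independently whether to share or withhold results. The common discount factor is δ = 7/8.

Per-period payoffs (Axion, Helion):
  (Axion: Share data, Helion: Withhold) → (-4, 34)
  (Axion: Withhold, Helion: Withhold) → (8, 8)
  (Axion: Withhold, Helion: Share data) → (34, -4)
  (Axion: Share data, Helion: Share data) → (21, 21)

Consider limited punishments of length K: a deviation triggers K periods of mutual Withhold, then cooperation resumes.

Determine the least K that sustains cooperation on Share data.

2

IC: δ(1−δ^K)/(1−δ) ≥ (34−21)/(21−8) = 1.
With δ = 7/8: need 1 − δ^K ≥ 1·(1−7/8)/(7/8), i.e. δ^K ≤ 0.8571.
Since (7/8)^1 = 0.8750 and (7/8)^2 = 0.7656, the smallest such K is 2.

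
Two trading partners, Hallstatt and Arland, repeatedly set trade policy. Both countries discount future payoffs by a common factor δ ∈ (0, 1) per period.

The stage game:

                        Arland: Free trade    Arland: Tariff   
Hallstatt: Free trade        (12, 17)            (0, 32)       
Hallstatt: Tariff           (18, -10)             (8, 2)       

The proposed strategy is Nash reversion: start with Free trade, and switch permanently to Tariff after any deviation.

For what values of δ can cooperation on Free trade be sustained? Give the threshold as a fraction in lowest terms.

3/5

Hallstatt's threshold: (18−12)/(18−8) = 3/5.
Arland's threshold: (32−17)/(32−2) = 1/2.
3/5 > 1/2, so Hallstatt binds and δ* = 3/5.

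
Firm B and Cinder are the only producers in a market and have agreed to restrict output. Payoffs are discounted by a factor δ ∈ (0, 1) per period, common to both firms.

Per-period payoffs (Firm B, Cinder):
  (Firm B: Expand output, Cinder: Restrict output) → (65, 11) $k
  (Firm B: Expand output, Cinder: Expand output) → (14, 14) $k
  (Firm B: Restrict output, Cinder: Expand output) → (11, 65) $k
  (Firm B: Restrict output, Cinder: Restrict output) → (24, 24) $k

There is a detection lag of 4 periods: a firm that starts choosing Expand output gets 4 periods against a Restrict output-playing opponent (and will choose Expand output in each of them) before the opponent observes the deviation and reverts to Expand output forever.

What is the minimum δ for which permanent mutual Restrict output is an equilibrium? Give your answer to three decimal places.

0.947

The best deviation is to choose Expand output for all 4 undetected periods, earning 65 each, then 14 forever once detected.
Deviation value: 65(1−δ^4)/(1−δ) + 14δ^4/(1−δ); cooperation value: 24/(1−δ).
IC: 24 ≥ 65(1−δ^4) + 14δ^4 = 65 − 51δ^4.
So δ^4 ≥ 41/51, giving δ ≥ (41/51)^(1/4) ≈ 0.947.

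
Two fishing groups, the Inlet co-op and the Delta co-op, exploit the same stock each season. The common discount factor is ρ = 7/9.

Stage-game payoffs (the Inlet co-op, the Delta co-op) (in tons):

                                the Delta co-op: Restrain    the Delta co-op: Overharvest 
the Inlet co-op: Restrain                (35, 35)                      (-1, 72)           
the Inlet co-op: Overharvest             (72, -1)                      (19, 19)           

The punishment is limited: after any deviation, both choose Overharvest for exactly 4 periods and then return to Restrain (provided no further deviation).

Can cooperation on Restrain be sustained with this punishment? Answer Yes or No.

Comparing payoff streams over the 5 periods until play realigns: cooperate → 35(1+ρ+…+ρ^4); deviate → 72 + 19(ρ+…+ρ^4).
Cooperation is sustained iff (35−19)(ρ+…+ρ^4) ≥ 72−35.
ρ+…+ρ^4 = 7/9·(1−(7/9)^4)/(1−7/9) = 2.2192, and (72−35)/(35−19) = 2.3125.
2.2192 < 2.3125, so cooperation is not sustainable.

No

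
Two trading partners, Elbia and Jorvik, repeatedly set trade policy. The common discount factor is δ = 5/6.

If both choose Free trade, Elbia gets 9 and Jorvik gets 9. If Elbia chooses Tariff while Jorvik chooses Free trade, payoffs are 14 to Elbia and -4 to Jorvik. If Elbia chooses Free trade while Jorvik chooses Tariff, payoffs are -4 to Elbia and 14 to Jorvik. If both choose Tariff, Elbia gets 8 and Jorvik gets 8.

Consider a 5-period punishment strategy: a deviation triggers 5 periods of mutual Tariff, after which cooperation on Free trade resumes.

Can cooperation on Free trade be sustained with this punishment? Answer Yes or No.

Comparing payoff streams over the 6 periods until play realigns: cooperate → 9(1+δ+…+δ^5); deviate → 14 + 8(δ+…+δ^5).
Cooperation is sustained iff (9−8)(δ+…+δ^5) ≥ 14−9.
δ+…+δ^5 = 5/6·(1−(5/6)^5)/(1−5/6) = 2.9906, and (14−9)/(9−8) = 5.0000.
2.9906 < 5.0000, so cooperation is not sustainable.

No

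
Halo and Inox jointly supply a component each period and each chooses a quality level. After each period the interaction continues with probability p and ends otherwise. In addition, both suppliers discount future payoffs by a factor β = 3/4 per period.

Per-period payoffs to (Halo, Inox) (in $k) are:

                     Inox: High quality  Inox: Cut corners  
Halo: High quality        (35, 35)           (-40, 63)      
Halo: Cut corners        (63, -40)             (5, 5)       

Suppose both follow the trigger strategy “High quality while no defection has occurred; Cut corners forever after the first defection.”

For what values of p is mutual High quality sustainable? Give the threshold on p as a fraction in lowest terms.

Expected continuation weight on next period's payoff is β·p = 3/4·p, which plays the role of the discount factor.
Cooperation requires 3/4·p ≥ (63−35)/(63−5) = 14/29, hence p ≥ 56/87.

56/87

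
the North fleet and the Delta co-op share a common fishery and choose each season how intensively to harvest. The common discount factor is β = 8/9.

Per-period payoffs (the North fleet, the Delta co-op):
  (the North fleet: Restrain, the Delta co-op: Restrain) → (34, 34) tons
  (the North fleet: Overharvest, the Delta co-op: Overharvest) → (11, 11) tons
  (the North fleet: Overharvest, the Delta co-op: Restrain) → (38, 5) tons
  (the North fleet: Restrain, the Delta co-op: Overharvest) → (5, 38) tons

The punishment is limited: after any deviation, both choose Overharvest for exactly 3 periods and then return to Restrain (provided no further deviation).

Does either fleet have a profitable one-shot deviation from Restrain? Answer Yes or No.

No

A one-shot deviation gives 38 now, then 11 for 3 periods, then back to 34.
Gain from deviating: (38−34) today; loss: (34−11) in each of the next 3 periods.
No-deviation condition: (34−11)(β+…+β^3) ≥ 38−34, i.e. β+…+β^3 ≥ 4/23.
At β = 8/9: β+…+β^3 = 2.3813 ≥ 0.1739.
So cooperation is sustainable.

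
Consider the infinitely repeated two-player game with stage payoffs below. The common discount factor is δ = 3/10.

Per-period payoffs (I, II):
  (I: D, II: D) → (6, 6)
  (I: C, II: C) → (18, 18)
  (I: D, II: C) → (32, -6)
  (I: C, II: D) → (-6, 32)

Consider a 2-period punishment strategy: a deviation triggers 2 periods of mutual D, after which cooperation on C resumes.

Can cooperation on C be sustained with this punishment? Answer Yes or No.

IC: δ+…+δ^2 ≥ (32−18)/(18−6) = 7/6.
At δ = 3/10: partial sum = 0.3900 < 1.1667. Cooperation not sustainable.

No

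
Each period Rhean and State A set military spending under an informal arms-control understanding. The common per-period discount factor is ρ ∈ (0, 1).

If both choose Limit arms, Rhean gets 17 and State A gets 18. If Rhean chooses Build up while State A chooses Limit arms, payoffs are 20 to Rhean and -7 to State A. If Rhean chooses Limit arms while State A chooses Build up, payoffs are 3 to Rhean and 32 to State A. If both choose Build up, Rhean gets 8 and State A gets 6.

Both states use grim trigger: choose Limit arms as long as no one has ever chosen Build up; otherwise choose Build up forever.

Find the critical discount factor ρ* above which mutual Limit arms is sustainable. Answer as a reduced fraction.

7/13

Rhean: cooperation gives 17 each period; deviation gives 20 once then 8 forever.
  17/(1−ρ) ≥ 20 + 8ρ/(1−ρ) ⇒ ρ ≥ 3/12 = 1/4.
State A: cooperation gives 18 each period; deviation gives 32 once then 6 forever.
  ρ ≥ 14/26 = 7/13.
Both must hold, so the binding constraint is State A's: ρ ≥ 7/13.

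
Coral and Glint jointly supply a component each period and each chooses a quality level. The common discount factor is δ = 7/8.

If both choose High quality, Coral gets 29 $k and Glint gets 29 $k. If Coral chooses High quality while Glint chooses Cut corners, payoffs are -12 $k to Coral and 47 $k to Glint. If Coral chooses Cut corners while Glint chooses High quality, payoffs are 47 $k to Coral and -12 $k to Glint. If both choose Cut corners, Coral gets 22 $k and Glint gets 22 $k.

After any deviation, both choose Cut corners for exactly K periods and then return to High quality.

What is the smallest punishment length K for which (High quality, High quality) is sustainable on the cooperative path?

Need Σ_{k=1}^{K} δ^k ≥ (47−29)/(29−22) = 2.5714 at δ = 7/8.
At K = 3 the sum is 2.3105 < 2.5714; at K = 4 it is 2.8967 ≥ 2.5714.
So the minimum punishment length is K = 4.

4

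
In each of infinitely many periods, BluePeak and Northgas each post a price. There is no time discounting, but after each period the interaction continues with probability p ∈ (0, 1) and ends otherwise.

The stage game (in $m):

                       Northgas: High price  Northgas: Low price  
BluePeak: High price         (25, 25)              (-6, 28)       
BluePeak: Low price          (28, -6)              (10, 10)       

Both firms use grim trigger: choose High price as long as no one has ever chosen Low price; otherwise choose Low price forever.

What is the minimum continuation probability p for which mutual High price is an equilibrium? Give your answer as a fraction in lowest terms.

1/6

With no time discounting, the continuation probability p plays the role of the discount factor.
Grim-trigger IC: 25/(1−p) ≥ 28 + 10p/(1−p) ⇒ p ≥ (28−25)/(28−10) = 1/6.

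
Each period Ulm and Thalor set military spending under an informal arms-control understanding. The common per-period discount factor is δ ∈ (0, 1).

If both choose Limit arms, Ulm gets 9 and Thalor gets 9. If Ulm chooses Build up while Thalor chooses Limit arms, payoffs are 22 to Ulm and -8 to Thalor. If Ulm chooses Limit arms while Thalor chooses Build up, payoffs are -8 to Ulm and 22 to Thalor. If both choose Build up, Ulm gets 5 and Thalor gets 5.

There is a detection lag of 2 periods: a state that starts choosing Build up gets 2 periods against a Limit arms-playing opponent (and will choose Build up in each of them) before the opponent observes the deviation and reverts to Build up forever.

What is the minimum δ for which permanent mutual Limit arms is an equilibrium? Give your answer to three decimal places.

Deviating for the 2 undetected periods gains 22−9 = 13 per period over cooperation, then loses 9−5 = 4 per period forever once punishment starts.
Gain: 13(1 + δ + … + δ^1); loss: 4·δ^2/(1−δ).
No profitable deviation ⇔ 13(1−δ^2) ≤ 4·δ^2, i.e. δ^2 ≥ 13/(13+4) = 13/17.
Hence δ ≥ (13/17)^(1/2) ≈ 0.874.

0.874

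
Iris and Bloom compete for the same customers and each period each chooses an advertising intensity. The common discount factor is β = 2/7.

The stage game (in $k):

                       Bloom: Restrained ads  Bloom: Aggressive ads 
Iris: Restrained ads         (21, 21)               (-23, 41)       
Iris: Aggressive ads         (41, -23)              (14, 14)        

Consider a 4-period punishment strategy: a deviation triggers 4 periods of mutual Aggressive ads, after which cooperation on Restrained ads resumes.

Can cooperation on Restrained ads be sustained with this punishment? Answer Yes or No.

No

Comparing payoff streams over the 5 periods until play realigns: cooperate → 21(1+β+…+β^4); deviate → 41 + 14(β+…+β^4).
Cooperation is sustained iff (21−14)(β+…+β^4) ≥ 41−21.
β+…+β^4 = 2/7·(1−(2/7)^4)/(1−2/7) = 0.3973, and (41−21)/(21−14) = 2.8571.
0.3973 < 2.8571, so cooperation is not sustainable.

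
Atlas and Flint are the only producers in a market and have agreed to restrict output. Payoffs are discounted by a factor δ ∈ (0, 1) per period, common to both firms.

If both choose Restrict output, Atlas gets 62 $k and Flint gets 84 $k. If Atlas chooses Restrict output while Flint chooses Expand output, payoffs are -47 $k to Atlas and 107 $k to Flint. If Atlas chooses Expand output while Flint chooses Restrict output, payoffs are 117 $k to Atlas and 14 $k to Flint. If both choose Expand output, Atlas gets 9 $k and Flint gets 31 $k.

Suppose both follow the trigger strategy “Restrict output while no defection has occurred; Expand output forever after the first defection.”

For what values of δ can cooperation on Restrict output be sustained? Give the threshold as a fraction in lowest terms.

55/108

Atlas's threshold: (117−62)/(117−9) = 55/108.
Flint's threshold: (107−84)/(107−31) = 23/76.
55/108 > 23/76, so Atlas binds and δ* = 55/108.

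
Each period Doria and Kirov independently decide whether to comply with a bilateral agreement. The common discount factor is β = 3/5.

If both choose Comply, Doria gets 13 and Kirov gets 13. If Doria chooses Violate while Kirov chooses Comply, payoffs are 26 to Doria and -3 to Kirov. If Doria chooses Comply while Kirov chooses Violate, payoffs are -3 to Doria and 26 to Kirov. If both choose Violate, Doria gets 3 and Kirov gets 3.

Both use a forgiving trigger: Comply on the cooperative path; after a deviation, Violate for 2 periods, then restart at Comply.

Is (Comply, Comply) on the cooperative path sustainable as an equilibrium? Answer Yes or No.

IC: β+…+β^2 ≥ (26−13)/(13−3) = 13/10.
At β = 3/5: partial sum = 0.9600 < 1.3000. Cooperation not sustainable.

No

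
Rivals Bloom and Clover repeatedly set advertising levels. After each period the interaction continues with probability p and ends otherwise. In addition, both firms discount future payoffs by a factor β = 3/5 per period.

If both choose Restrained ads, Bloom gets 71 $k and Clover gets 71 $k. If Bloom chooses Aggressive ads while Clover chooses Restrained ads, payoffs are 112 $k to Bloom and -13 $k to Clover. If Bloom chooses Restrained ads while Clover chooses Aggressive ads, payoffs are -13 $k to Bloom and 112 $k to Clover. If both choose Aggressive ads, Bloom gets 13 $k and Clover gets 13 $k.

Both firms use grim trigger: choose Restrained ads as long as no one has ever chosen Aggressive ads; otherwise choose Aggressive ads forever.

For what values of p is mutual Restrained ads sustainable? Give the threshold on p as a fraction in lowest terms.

205/297

With continuation probability p and discount β, the effective per-period discount factor is βp.
Grim-trigger IC: βp ≥ (112−71)/(112−13) = 41/99.
So p ≥ (41/99)/(3/5) = 205/297.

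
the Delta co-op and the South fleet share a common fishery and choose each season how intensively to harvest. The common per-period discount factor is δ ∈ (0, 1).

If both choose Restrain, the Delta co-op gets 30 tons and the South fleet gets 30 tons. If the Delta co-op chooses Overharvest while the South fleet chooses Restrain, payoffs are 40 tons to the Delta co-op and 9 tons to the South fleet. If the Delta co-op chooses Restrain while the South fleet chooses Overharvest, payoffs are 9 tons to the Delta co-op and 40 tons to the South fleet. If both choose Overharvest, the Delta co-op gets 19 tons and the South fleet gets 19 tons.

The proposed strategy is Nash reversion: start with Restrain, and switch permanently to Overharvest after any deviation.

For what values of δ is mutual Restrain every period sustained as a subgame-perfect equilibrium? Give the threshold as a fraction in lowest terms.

Under grim trigger the critical discount factor is (T−C)/(T−P) with T = 40, C = 30, P = 19.
δ* = (40−30)/(40−19) = 10/21.

10/21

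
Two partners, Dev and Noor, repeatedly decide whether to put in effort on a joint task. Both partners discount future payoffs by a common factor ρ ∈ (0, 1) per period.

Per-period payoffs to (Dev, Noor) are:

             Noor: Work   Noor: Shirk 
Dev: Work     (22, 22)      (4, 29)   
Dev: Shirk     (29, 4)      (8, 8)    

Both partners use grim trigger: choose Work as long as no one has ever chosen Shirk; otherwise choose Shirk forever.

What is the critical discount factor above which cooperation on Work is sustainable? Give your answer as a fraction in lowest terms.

22/(1−ρ) ≥ 29 + 8ρ/(1−ρ)
22 ≥ 29 − 21ρ
ρ ≥ 7/21 = 1/3.

1/3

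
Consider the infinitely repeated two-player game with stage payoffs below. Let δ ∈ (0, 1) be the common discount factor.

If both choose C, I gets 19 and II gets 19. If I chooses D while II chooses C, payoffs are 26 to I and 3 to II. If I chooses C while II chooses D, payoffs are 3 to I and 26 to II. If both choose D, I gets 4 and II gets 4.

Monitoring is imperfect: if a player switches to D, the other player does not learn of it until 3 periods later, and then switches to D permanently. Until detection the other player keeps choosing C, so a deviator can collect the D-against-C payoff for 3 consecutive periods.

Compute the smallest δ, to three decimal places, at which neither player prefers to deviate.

Deviating for the 3 undetected periods gains 26−19 = 7 per period over cooperation, then loses 19−4 = 15 per period forever once punishment starts.
Gain: 7(1 + δ + … + δ^2); loss: 15·δ^3/(1−δ).
No profitable deviation ⇔ 7(1−δ^3) ≤ 15·δ^3, i.e. δ^3 ≥ 7/(7+15) = 7/22.
Hence δ ≥ (7/22)^(1/3) ≈ 0.683.

0.683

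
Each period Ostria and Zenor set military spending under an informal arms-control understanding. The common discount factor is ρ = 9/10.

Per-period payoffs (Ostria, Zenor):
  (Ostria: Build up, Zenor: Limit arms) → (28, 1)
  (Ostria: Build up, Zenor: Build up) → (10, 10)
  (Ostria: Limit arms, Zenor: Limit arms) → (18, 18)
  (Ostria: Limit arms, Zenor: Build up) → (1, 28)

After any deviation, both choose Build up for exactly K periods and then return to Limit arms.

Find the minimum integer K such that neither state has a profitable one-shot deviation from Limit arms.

2

IC: ρ(1−ρ^K)/(1−ρ) ≥ (28−18)/(18−10) = 5/4.
With ρ = 9/10: need 1 − ρ^K ≥ 5/4·(1−9/10)/(9/10), i.e. ρ^K ≤ 0.8611.
Since (9/10)^1 = 0.9000 and (9/10)^2 = 0.8100, the smallest such K is 2.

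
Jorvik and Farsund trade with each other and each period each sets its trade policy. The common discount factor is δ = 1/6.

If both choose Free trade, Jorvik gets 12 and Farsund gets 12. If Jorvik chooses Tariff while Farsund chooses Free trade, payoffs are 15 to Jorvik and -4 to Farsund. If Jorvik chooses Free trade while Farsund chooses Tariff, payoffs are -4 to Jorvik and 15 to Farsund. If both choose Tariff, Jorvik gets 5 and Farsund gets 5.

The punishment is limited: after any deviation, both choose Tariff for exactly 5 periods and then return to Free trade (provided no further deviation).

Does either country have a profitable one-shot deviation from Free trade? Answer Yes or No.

Comparing payoff streams over the 6 periods until play realigns: cooperate → 12(1+δ+…+δ^5); deviate → 15 + 5(δ+…+δ^5).
Cooperation is sustained iff (12−5)(δ+…+δ^5) ≥ 15−12.
δ+…+δ^5 = 1/6·(1−(1/6)^5)/(1−1/6) = 0.2000, and (15−12)/(12−5) = 0.4286.
0.2000 < 0.4286, so cooperation is not sustainable.

Yes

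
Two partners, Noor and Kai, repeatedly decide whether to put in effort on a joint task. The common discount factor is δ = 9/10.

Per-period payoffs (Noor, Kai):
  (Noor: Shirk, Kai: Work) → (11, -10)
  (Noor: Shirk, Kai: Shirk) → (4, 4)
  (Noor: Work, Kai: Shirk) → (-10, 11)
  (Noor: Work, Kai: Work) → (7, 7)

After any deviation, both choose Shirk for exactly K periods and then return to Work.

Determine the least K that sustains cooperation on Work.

2

IC: δ(1−δ^K)/(1−δ) ≥ (11−7)/(7−4) = 4/3.
With δ = 9/10: need 1 − δ^K ≥ 4/3·(1−9/10)/(9/10), i.e. δ^K ≤ 0.8519.
Since (9/10)^1 = 0.9000 and (9/10)^2 = 0.8100, the smallest such K is 2.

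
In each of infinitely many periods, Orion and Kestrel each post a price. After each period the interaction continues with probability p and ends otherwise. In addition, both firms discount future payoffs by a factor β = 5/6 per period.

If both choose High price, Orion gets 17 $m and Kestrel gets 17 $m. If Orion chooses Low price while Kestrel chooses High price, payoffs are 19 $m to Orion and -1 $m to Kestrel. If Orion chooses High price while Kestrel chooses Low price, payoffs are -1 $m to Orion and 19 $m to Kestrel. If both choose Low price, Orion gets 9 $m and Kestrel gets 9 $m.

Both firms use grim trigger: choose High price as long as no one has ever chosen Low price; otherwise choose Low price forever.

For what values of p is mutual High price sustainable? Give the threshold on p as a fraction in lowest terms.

With continuation probability p and discount β, the effective per-period discount factor is βp.
Grim-trigger IC: βp ≥ (19−17)/(19−9) = 1/5.
So p ≥ (1/5)/(5/6) = 6/25.

6/25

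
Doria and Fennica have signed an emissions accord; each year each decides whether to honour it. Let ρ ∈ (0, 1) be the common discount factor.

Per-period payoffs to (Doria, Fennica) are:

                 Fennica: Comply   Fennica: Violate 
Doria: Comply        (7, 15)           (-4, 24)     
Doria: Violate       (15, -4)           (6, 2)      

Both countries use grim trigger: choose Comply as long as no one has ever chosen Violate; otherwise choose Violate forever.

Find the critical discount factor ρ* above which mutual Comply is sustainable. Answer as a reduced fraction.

8/9

For Doria: deviation gain 15−7 = 8, per-period punishment loss 7−6 = 1. IC gives ρ ≥ 8/9.
For Fennica: gain 9, loss 13 per period, so ρ ≥ 9/22.
The tighter constraint is Doria's, so cooperation needs ρ ≥ 8/9.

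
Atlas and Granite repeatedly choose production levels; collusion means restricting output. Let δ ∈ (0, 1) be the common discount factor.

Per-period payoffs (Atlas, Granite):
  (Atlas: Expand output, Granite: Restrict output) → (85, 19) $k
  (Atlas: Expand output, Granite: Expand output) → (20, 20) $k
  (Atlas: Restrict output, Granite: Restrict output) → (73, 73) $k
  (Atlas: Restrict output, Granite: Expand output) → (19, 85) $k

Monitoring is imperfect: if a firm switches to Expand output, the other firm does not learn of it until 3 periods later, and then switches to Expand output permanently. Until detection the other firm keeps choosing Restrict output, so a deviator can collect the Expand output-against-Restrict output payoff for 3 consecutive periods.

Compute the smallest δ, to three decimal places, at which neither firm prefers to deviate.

0.569

Deviating for the 3 undetected periods gains 85−73 = 12 per period over cooperation, then loses 73−20 = 53 per period forever once punishment starts.
Gain: 12(1 + δ + … + δ^2); loss: 53·δ^3/(1−δ).
No profitable deviation ⇔ 12(1−δ^3) ≤ 53·δ^3, i.e. δ^3 ≥ 12/(12+53) = 12/65.
Hence δ ≥ (12/65)^(1/3) ≈ 0.569.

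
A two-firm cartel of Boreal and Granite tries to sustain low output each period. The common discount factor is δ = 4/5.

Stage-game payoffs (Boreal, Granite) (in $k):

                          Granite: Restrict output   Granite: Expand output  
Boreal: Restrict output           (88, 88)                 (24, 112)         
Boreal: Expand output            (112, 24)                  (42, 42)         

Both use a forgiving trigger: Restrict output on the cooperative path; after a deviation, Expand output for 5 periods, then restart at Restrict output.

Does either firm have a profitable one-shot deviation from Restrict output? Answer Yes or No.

No

A one-shot deviation gives 112 now, then 42 for 5 periods, then back to 88.
Gain from deviating: (112−88) today; loss: (88−42) in each of the next 5 periods.
No-deviation condition: (88−42)(δ+…+δ^5) ≥ 112−88, i.e. δ+…+δ^5 ≥ 12/23.
At δ = 4/5: δ+…+δ^5 = 2.6893 ≥ 0.5217.
So cooperation is sustainable.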